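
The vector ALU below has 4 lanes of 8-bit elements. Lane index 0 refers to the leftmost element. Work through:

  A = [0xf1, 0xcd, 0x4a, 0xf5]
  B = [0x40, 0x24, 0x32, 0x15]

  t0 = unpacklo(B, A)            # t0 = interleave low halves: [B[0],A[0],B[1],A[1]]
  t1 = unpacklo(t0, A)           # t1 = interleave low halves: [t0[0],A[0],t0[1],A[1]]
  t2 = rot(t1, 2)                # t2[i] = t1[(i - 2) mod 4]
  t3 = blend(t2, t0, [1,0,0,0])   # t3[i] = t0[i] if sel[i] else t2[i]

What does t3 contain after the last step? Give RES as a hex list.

t0 = [0x40, 0xf1, 0x24, 0xcd]
t1 = [0x40, 0xf1, 0xf1, 0xcd]
t2 = [0xf1, 0xcd, 0x40, 0xf1]
t3 = [0x40, 0xcd, 0x40, 0xf1]

RES = [0x40, 0xcd, 0x40, 0xf1]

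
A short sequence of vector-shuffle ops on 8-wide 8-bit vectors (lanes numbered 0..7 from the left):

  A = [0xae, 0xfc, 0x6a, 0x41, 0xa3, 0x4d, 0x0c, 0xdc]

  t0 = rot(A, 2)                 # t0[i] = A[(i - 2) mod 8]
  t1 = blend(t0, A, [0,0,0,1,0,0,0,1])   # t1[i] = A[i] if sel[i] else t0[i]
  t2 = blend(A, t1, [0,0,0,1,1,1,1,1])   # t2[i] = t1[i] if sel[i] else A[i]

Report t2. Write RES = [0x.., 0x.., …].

  t0: 0c dc ae fc 6a 41 a3 4d
  t1: 0c dc ae 41 6a 41 a3 dc
  t2: ae fc 6a 41 6a 41 a3 dc

RES = [ 0xae  0xfc  0x6a  0x41  0x6a  0x41  0xa3  0xdc ]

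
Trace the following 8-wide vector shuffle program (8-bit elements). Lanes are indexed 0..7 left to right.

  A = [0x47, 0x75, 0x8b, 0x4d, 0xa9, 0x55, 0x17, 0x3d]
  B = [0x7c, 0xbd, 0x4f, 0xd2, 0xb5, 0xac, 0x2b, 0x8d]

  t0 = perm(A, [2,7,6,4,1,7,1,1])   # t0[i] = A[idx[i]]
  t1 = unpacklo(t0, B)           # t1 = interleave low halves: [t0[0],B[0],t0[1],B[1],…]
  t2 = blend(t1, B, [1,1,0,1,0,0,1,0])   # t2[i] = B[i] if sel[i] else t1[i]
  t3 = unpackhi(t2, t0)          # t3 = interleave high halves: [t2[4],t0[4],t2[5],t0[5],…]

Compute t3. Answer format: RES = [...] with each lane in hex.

RES = [ 0x17  0x75  0x4f  0x3d  0x2b  0x75  0xd2  0x75 ]

→ t0 |8b|3d|17|a9|75|3d|75|75|
→ t1 |8b|7c|3d|bd|17|4f|a9|d2|
→ t2 |7c|bd|3d|d2|17|4f|2b|d2|
→ t3 |17|75|4f|3d|2b|75|d2|75|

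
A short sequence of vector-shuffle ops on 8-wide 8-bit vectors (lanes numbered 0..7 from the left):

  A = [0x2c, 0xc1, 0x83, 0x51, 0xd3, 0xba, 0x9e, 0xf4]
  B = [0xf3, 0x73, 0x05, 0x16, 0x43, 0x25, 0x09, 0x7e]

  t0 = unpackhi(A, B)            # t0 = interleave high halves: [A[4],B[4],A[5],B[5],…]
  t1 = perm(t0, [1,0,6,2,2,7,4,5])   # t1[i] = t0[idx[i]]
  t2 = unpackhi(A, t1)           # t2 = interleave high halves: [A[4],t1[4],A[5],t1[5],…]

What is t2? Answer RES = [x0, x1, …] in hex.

→ t0 |d3|43|ba|25|9e|09|f4|7e|
→ t1 |43|d3|f4|ba|ba|7e|9e|09|
→ t2 |d3|ba|ba|7e|9e|9e|f4|09|

RES = [0xd3, 0xba, 0xba, 0x7e, 0x9e, 0x9e, 0xf4, 0x09]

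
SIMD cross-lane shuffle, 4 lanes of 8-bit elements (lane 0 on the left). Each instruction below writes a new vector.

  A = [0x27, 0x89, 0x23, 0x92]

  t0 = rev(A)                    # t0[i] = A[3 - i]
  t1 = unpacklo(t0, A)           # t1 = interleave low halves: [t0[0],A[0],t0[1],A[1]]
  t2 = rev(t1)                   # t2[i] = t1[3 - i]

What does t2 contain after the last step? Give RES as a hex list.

t0 = [0x92, 0x23, 0x89, 0x27]
t1 = [0x92, 0x27, 0x23, 0x89]
t2 = [0x89, 0x23, 0x27, 0x92]

RES = [ 0x89  0x23  0x27  0x92 ]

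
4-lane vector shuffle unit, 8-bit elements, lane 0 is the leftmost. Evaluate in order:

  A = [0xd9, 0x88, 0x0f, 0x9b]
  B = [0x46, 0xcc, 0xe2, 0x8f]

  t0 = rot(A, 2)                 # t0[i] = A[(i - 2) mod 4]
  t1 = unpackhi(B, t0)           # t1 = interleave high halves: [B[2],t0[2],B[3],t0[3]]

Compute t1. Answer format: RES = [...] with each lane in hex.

RES = [ 0xe2  0xd9  0x8f  0x88 ]

t0 = [0x0f, 0x9b, 0xd9, 0x88]
t1 = [0xe2, 0xd9, 0x8f, 0x88]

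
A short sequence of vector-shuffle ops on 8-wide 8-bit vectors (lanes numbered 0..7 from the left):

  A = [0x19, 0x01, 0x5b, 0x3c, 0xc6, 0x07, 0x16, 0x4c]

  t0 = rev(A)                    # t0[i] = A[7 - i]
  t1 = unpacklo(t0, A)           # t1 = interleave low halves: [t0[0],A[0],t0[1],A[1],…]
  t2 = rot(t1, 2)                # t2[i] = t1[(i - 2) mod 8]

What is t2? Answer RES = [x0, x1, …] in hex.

RES = [0xc6, 0x3c, 0x4c, 0x19, 0x16, 0x01, 0x07, 0x5b]

  t0: 4c 16 07 c6 3c 5b 01 19
  t1: 4c 19 16 01 07 5b c6 3c
  t2: c6 3c 4c 19 16 01 07 5b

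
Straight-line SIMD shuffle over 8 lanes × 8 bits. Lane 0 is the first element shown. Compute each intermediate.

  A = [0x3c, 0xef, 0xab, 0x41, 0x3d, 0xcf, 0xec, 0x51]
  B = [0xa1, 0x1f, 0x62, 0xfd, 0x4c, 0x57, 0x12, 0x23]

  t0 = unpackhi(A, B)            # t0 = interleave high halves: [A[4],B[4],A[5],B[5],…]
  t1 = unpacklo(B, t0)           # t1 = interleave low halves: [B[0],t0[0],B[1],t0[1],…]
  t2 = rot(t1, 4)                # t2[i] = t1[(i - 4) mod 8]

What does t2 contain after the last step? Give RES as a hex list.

RES = [0x62, 0xcf, 0xfd, 0x57, 0xa1, 0x3d, 0x1f, 0x4c]

  t0: 3d 4c cf 57 ec 12 51 23
  t1: a1 3d 1f 4c 62 cf fd 57
  t2: 62 cf fd 57 a1 3d 1f 4c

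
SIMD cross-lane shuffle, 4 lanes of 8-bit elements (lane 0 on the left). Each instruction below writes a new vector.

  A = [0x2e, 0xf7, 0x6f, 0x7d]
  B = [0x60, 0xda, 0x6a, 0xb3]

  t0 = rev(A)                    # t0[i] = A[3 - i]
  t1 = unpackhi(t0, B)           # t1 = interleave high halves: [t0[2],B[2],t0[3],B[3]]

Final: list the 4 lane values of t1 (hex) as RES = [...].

RES = [0xf7, 0x6a, 0x2e, 0xb3]

  t0: 7d 6f f7 2e
  t1: f7 6a 2e b3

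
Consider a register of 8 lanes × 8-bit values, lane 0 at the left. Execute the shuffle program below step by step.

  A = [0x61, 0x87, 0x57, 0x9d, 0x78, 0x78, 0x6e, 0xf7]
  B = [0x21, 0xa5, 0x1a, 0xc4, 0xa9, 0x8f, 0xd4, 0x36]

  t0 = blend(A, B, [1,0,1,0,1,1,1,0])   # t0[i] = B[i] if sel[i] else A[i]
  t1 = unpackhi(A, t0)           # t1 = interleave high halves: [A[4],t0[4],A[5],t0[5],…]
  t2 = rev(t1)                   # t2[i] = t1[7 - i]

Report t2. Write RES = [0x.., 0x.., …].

  t0: 21 87 1a 9d a9 8f d4 f7
  t1: 78 a9 78 8f 6e d4 f7 f7
  t2: f7 f7 d4 6e 8f 78 a9 78

RES = [ 0xf7  0xf7  0xd4  0x6e  0x8f  0x78  0xa9  0x78 ]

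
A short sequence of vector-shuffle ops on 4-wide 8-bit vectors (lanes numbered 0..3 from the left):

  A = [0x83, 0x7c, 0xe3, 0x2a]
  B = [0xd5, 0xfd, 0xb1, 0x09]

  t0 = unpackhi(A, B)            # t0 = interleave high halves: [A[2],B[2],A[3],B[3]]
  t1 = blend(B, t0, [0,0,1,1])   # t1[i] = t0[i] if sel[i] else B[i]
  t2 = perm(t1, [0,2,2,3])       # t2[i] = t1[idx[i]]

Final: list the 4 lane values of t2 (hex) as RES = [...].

  t0: e3 b1 2a 09
  t1: d5 fd 2a 09
  t2: d5 2a 2a 09

RES = [ 0xd5  0x2a  0x2a  0x09 ]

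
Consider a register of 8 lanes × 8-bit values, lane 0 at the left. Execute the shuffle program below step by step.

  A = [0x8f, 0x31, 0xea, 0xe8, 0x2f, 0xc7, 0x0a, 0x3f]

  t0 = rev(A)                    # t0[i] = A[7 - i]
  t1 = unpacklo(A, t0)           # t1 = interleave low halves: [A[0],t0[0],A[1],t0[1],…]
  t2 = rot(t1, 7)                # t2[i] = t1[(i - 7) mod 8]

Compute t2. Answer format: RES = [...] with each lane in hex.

  t0: 3f 0a c7 2f e8 ea 31 8f
  t1: 8f 3f 31 0a ea c7 e8 2f
  t2: 3f 31 0a ea c7 e8 2f 8f

RES = [ 0x3f  0x31  0x0a  0xea  0xc7  0xe8  0x2f  0x8f ]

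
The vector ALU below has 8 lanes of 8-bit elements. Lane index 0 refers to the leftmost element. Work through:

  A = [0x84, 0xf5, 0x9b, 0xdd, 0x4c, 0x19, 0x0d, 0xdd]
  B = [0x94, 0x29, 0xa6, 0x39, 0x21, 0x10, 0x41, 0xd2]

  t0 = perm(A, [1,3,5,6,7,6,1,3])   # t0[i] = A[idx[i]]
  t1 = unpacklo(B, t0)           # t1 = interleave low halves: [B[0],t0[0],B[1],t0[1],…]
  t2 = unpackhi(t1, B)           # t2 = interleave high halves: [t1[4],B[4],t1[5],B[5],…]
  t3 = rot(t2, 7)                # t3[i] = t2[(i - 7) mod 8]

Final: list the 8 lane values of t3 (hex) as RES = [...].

RES = [ 0x21  0x19  0x10  0x39  0x41  0x0d  0xd2  0xa6 ]

→ t0 |f5|dd|19|0d|dd|0d|f5|dd|
→ t1 |94|f5|29|dd|a6|19|39|0d|
→ t2 |a6|21|19|10|39|41|0d|d2|
→ t3 |21|19|10|39|41|0d|d2|a6|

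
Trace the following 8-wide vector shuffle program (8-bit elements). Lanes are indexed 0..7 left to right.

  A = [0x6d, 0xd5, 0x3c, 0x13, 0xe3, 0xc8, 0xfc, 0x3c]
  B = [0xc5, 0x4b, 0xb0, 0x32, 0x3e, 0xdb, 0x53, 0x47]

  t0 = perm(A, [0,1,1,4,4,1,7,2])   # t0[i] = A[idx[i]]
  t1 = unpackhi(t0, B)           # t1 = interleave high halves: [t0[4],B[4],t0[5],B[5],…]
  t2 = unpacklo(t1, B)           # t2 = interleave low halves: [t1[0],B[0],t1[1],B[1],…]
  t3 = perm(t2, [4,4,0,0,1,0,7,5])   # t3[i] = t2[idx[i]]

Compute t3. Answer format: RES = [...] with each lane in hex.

RES = [ 0xd5  0xd5  0xe3  0xe3  0xc5  0xe3  0x32  0xb0 ]

  t0: 6d d5 d5 e3 e3 d5 3c 3c
  t1: e3 3e d5 db 3c 53 3c 47
  t2: e3 c5 3e 4b d5 b0 db 32
  t3: d5 d5 e3 e3 c5 e3 32 b0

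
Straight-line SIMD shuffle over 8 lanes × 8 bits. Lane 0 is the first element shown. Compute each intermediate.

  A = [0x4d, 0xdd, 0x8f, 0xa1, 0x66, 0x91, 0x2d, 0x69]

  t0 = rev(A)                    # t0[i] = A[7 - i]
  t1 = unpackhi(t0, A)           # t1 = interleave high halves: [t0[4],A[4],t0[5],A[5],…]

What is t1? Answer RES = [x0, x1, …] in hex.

RES = [ 0xa1  0x66  0x8f  0x91  0xdd  0x2d  0x4d  0x69 ]

t0 = [0x69, 0x2d, 0x91, 0x66, 0xa1, 0x8f, 0xdd, 0x4d]
t1 = [0xa1, 0x66, 0x8f, 0x91, 0xdd, 0x2d, 0x4d, 0x69]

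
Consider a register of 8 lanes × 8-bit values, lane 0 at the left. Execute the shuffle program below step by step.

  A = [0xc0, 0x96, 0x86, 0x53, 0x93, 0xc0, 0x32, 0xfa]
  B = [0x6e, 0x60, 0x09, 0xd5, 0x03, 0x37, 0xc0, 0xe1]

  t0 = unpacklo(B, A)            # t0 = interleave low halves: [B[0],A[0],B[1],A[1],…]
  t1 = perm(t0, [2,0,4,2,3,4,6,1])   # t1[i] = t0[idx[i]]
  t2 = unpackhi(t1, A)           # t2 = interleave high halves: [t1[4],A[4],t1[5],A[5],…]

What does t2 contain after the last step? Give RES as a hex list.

RES = [ 0x96  0x93  0x09  0xc0  0xd5  0x32  0xc0  0xfa ]

  t0: 6e c0 60 96 09 86 d5 53
  t1: 60 6e 09 60 96 09 d5 c0
  t2: 96 93 09 c0 d5 32 c0 fa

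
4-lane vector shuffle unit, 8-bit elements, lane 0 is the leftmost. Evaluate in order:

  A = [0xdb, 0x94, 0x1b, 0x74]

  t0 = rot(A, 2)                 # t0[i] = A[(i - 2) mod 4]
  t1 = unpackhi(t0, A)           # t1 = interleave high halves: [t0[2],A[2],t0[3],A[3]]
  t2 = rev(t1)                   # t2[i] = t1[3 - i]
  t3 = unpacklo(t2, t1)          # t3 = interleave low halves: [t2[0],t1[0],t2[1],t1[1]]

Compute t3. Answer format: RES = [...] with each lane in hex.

RES = [ 0x74  0xdb  0x94  0x1b ]

t0 = [0x1b, 0x74, 0xdb, 0x94]
t1 = [0xdb, 0x1b, 0x94, 0x74]
t2 = [0x74, 0x94, 0x1b, 0xdb]
t3 = [0x74, 0xdb, 0x94, 0x1b]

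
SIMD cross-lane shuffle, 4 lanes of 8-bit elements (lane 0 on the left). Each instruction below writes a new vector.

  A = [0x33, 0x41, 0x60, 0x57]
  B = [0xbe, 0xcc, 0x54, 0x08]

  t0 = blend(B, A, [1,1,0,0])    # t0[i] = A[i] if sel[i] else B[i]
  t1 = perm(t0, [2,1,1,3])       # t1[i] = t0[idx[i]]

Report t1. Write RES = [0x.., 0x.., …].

  t0: 33 41 54 08
  t1: 54 41 41 08

RES = [0x54, 0x41, 0x41, 0x08]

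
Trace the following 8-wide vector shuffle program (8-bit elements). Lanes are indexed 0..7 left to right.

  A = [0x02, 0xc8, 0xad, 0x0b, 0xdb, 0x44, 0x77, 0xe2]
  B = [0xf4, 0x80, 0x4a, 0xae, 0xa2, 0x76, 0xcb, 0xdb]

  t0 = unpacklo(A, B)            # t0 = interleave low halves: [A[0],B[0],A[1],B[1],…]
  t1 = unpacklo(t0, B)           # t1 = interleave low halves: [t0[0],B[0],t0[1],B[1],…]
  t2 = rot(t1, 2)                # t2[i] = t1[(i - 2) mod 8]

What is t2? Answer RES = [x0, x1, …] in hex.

t0 = [0x02, 0xf4, 0xc8, 0x80, 0xad, 0x4a, 0x0b, 0xae]
t1 = [0x02, 0xf4, 0xf4, 0x80, 0xc8, 0x4a, 0x80, 0xae]
t2 = [0x80, 0xae, 0x02, 0xf4, 0xf4, 0x80, 0xc8, 0x4a]

RES = [0x80, 0xae, 0x02, 0xf4, 0xf4, 0x80, 0xc8, 0x4a]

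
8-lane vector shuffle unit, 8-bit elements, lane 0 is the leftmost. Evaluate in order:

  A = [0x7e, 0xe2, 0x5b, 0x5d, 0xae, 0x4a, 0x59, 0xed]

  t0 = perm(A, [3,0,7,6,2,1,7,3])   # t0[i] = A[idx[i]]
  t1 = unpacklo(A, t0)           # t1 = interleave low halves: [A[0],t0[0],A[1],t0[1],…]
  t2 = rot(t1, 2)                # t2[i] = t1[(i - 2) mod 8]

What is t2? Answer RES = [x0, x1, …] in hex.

t0 = [0x5d, 0x7e, 0xed, 0x59, 0x5b, 0xe2, 0xed, 0x5d]
t1 = [0x7e, 0x5d, 0xe2, 0x7e, 0x5b, 0xed, 0x5d, 0x59]
t2 = [0x5d, 0x59, 0x7e, 0x5d, 0xe2, 0x7e, 0x5b, 0xed]

RES = [ 0x5d  0x59  0x7e  0x5d  0xe2  0x7e  0x5b  0xed ]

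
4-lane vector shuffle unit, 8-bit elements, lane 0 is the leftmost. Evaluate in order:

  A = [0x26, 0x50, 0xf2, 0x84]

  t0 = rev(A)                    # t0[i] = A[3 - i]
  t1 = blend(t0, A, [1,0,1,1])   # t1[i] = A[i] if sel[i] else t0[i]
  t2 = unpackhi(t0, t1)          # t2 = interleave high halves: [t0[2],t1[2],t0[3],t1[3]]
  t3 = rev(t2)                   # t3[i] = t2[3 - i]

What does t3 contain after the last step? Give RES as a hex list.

  t0: 84 f2 50 26
  t1: 26 f2 f2 84
  t2: 50 f2 26 84
  t3: 84 26 f2 50

RES = [0x84, 0x26, 0xf2, 0x50]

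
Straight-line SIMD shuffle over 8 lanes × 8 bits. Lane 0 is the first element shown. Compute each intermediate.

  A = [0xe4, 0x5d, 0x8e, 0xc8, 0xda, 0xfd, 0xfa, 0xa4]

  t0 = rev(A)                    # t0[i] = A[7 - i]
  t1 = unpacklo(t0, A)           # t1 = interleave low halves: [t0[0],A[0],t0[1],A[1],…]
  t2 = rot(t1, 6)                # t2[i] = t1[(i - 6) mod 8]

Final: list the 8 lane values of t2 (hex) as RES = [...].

t0 = [0xa4, 0xfa, 0xfd, 0xda, 0xc8, 0x8e, 0x5d, 0xe4]
t1 = [0xa4, 0xe4, 0xfa, 0x5d, 0xfd, 0x8e, 0xda, 0xc8]
t2 = [0xfa, 0x5d, 0xfd, 0x8e, 0xda, 0xc8, 0xa4, 0xe4]

RES = [ 0xfa  0x5d  0xfd  0x8e  0xda  0xc8  0xa4  0xe4 ]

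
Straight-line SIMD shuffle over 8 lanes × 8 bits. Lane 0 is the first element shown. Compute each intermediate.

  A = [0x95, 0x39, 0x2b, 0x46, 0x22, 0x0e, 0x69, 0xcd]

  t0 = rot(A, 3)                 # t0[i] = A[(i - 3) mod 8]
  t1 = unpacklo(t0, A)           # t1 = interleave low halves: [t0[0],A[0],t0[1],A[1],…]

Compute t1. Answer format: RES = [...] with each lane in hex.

RES = [ 0x0e  0x95  0x69  0x39  0xcd  0x2b  0x95  0x46 ]

  t0: 0e 69 cd 95 39 2b 46 22
  t1: 0e 95 69 39 cd 2b 95 46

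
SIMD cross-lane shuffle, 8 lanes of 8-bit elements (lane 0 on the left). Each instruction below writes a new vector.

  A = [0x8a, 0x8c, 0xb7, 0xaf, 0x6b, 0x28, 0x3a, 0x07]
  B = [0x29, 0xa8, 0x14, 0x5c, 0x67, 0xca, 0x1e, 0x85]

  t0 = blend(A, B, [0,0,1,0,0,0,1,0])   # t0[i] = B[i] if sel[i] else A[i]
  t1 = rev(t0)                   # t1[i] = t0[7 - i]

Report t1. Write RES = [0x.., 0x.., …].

RES = [0x07, 0x1e, 0x28, 0x6b, 0xaf, 0x14, 0x8c, 0x8a]

  t0: 8a 8c 14 af 6b 28 1e 07
  t1: 07 1e 28 6b af 14 8c 8a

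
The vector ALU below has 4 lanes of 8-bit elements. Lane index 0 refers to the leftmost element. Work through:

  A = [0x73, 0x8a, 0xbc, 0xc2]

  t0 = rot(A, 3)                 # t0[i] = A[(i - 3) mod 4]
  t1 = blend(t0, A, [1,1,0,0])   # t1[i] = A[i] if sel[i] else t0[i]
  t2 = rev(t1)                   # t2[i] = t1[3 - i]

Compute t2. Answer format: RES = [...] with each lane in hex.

t0 = [0x8a, 0xbc, 0xc2, 0x73]
t1 = [0x73, 0x8a, 0xc2, 0x73]
t2 = [0x73, 0xc2, 0x8a, 0x73]

RES = [ 0x73  0xc2  0x8a  0x73 ]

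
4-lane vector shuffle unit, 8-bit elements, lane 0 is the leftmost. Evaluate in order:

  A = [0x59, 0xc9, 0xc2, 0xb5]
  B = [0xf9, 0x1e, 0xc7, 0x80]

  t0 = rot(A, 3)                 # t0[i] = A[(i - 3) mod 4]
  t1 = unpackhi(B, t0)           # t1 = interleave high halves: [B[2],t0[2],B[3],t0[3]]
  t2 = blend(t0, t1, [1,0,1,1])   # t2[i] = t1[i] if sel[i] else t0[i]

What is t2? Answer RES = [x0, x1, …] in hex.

RES = [0xc7, 0xc2, 0x80, 0x59]

→ t0 |c9|c2|b5|59|
→ t1 |c7|b5|80|59|
→ t2 |c7|c2|80|59|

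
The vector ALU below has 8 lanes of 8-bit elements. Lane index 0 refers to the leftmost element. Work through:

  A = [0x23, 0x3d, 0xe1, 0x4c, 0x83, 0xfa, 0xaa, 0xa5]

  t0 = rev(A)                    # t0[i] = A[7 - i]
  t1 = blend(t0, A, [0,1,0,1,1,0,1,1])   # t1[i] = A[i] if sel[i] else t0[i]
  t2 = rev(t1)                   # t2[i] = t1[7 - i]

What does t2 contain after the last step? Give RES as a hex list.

→ t0 |a5|aa|fa|83|4c|e1|3d|23|
→ t1 |a5|3d|fa|4c|83|e1|aa|a5|
→ t2 |a5|aa|e1|83|4c|fa|3d|a5|

RES = [ 0xa5  0xaa  0xe1  0x83  0x4c  0xfa  0x3d  0xa5 ]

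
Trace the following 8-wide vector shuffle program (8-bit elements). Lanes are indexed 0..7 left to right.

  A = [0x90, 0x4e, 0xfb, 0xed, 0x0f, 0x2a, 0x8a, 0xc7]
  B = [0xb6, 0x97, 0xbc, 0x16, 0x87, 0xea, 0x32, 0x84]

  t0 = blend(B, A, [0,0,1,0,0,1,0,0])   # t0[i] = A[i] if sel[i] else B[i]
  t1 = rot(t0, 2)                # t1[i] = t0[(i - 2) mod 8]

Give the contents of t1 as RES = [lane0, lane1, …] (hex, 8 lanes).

RES = [ 0x32  0x84  0xb6  0x97  0xfb  0x16  0x87  0x2a ]

→ t0 |b6|97|fb|16|87|2a|32|84|
→ t1 |32|84|b6|97|fb|16|87|2a|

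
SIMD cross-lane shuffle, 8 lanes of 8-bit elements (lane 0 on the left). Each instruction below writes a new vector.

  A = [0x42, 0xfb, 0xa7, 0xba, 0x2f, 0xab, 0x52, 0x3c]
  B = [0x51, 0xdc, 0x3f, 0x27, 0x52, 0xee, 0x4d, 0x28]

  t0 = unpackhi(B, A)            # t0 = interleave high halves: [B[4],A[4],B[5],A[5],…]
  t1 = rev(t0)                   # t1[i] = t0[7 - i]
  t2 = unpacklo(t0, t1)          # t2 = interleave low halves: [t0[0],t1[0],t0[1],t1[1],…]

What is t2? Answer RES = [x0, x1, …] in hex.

RES = [0x52, 0x3c, 0x2f, 0x28, 0xee, 0x52, 0xab, 0x4d]

  t0: 52 2f ee ab 4d 52 28 3c
  t1: 3c 28 52 4d ab ee 2f 52
  t2: 52 3c 2f 28 ee 52 ab 4d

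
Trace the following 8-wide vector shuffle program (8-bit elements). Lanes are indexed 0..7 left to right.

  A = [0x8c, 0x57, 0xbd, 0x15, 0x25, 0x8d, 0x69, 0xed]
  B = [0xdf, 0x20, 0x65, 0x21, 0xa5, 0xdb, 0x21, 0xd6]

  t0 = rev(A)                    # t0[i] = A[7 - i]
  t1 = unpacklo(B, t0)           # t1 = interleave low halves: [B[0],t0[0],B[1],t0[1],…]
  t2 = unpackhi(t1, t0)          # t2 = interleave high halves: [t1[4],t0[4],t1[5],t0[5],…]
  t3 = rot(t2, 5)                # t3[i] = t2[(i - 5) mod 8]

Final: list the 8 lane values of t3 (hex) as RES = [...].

RES = [ 0xbd  0x21  0x57  0x25  0x8c  0x65  0x15  0x8d ]

t0 = [0xed, 0x69, 0x8d, 0x25, 0x15, 0xbd, 0x57, 0x8c]
t1 = [0xdf, 0xed, 0x20, 0x69, 0x65, 0x8d, 0x21, 0x25]
t2 = [0x65, 0x15, 0x8d, 0xbd, 0x21, 0x57, 0x25, 0x8c]
t3 = [0xbd, 0x21, 0x57, 0x25, 0x8c, 0x65, 0x15, 0x8d]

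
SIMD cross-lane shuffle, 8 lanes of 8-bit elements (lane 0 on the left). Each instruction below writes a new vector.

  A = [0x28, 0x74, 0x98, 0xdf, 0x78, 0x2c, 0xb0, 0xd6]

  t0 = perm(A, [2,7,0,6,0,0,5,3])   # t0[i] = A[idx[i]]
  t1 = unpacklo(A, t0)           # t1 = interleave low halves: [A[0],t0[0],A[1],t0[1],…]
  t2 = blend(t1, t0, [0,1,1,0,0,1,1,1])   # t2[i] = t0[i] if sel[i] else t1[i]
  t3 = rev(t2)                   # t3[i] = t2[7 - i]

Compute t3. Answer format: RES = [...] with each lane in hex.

RES = [ 0xdf  0x2c  0x28  0x98  0xd6  0x28  0xd6  0x28 ]

t0 = [0x98, 0xd6, 0x28, 0xb0, 0x28, 0x28, 0x2c, 0xdf]
t1 = [0x28, 0x98, 0x74, 0xd6, 0x98, 0x28, 0xdf, 0xb0]
t2 = [0x28, 0xd6, 0x28, 0xd6, 0x98, 0x28, 0x2c, 0xdf]
t3 = [0xdf, 0x2c, 0x28, 0x98, 0xd6, 0x28, 0xd6, 0x28]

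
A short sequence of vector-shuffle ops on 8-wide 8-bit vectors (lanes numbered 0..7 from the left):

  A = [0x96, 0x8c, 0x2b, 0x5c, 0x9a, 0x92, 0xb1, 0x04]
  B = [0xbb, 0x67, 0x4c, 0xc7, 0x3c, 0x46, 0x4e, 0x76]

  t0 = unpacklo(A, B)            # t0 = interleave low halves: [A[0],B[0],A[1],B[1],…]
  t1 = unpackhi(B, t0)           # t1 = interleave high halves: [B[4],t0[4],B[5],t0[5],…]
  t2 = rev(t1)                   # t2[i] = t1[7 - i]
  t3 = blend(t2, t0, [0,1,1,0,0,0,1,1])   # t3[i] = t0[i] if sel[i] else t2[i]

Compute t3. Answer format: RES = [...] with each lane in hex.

t0 = [0x96, 0xbb, 0x8c, 0x67, 0x2b, 0x4c, 0x5c, 0xc7]
t1 = [0x3c, 0x2b, 0x46, 0x4c, 0x4e, 0x5c, 0x76, 0xc7]
t2 = [0xc7, 0x76, 0x5c, 0x4e, 0x4c, 0x46, 0x2b, 0x3c]
t3 = [0xc7, 0xbb, 0x8c, 0x4e, 0x4c, 0x46, 0x5c, 0xc7]

RES = [ 0xc7  0xbb  0x8c  0x4e  0x4c  0x46  0x5c  0xc7 ]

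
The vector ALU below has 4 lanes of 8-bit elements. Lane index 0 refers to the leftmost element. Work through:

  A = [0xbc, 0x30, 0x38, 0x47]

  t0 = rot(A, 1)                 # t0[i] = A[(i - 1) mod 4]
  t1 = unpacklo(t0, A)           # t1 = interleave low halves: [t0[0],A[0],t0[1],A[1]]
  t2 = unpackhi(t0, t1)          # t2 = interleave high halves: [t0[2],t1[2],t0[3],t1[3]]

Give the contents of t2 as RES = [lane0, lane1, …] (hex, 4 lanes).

  t0: 47 bc 30 38
  t1: 47 bc bc 30
  t2: 30 bc 38 30

RES = [ 0x30  0xbc  0x38  0x30 ]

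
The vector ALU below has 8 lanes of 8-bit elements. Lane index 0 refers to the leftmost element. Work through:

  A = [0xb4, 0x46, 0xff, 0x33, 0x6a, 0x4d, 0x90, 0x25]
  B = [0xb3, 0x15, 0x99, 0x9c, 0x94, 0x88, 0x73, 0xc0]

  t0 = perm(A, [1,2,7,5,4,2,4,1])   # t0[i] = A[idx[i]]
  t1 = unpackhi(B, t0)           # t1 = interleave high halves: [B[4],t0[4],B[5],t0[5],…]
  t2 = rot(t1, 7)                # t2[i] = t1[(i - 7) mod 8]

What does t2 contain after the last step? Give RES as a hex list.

RES = [0x6a, 0x88, 0xff, 0x73, 0x6a, 0xc0, 0x46, 0x94]

→ t0 |46|ff|25|4d|6a|ff|6a|46|
→ t1 |94|6a|88|ff|73|6a|c0|46|
→ t2 |6a|88|ff|73|6a|c0|46|94|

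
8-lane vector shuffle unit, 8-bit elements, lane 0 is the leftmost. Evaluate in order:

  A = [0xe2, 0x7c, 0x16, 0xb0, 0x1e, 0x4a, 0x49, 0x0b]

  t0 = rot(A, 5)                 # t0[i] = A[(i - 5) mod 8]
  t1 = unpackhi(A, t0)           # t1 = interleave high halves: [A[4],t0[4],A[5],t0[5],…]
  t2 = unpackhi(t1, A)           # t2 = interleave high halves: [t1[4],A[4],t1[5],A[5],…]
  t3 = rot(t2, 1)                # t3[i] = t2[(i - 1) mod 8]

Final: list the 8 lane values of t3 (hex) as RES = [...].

  t0: b0 1e 4a 49 0b e2 7c 16
  t1: 1e 0b 4a e2 49 7c 0b 16
  t2: 49 1e 7c 4a 0b 49 16 0b
  t3: 0b 49 1e 7c 4a 0b 49 16

RES = [ 0x0b  0x49  0x1e  0x7c  0x4a  0x0b  0x49  0x16 ]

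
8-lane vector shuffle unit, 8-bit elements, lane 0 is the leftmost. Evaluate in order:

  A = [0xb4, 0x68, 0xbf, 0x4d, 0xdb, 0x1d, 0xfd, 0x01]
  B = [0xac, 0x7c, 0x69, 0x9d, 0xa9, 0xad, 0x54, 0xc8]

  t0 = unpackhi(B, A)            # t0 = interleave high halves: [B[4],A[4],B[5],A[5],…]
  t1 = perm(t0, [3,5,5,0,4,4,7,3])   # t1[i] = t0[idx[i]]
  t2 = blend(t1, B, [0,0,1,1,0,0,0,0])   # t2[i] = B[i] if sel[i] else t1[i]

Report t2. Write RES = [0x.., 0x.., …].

t0 = [0xa9, 0xdb, 0xad, 0x1d, 0x54, 0xfd, 0xc8, 0x01]
t1 = [0x1d, 0xfd, 0xfd, 0xa9, 0x54, 0x54, 0x01, 0x1d]
t2 = [0x1d, 0xfd, 0x69, 0x9d, 0x54, 0x54, 0x01, 0x1d]

RES = [ 0x1d  0xfd  0x69  0x9d  0x54  0x54  0x01  0x1d ]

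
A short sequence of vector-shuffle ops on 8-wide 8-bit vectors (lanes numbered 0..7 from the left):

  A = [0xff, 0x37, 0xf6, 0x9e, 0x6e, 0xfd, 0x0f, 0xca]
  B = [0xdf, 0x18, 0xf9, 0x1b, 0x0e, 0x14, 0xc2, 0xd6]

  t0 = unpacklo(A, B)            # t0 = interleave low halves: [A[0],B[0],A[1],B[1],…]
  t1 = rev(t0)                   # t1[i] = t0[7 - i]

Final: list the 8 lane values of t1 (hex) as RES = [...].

t0 = [0xff, 0xdf, 0x37, 0x18, 0xf6, 0xf9, 0x9e, 0x1b]
t1 = [0x1b, 0x9e, 0xf9, 0xf6, 0x18, 0x37, 0xdf, 0xff]

RES = [0x1b, 0x9e, 0xf9, 0xf6, 0x18, 0x37, 0xdf, 0xff]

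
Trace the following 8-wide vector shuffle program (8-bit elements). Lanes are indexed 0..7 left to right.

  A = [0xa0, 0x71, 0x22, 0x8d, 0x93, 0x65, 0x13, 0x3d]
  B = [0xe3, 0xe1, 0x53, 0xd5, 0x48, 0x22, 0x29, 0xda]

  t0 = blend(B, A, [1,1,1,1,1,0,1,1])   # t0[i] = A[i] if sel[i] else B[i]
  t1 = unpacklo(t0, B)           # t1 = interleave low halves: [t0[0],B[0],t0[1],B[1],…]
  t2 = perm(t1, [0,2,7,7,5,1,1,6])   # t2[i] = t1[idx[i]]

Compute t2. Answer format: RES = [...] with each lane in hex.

  t0: a0 71 22 8d 93 22 13 3d
  t1: a0 e3 71 e1 22 53 8d d5
  t2: a0 71 d5 d5 53 e3 e3 8d

RES = [ 0xa0  0x71  0xd5  0xd5  0x53  0xe3  0xe3  0x8d ]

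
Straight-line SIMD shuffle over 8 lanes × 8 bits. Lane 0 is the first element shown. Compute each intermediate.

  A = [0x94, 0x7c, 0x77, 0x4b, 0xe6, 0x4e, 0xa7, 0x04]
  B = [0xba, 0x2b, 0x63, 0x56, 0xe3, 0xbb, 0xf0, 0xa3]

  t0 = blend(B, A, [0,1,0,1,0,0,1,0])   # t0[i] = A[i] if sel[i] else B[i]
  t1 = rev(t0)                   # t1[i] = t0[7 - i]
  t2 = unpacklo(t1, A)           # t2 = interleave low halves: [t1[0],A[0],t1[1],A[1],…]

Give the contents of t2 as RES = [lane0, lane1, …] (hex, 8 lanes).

RES = [0xa3, 0x94, 0xa7, 0x7c, 0xbb, 0x77, 0xe3, 0x4b]

→ t0 |ba|7c|63|4b|e3|bb|a7|a3|
→ t1 |a3|a7|bb|e3|4b|63|7c|ba|
→ t2 |a3|94|a7|7c|bb|77|e3|4b|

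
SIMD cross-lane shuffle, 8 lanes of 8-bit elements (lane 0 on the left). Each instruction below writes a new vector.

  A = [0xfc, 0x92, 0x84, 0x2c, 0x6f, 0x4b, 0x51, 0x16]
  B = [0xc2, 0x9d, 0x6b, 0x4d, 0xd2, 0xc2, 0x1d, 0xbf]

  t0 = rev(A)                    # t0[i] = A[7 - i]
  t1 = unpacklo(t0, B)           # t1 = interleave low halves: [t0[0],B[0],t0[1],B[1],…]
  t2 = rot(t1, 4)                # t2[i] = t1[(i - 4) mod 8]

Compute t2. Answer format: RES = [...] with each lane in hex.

RES = [0x4b, 0x6b, 0x6f, 0x4d, 0x16, 0xc2, 0x51, 0x9d]

t0 = [0x16, 0x51, 0x4b, 0x6f, 0x2c, 0x84, 0x92, 0xfc]
t1 = [0x16, 0xc2, 0x51, 0x9d, 0x4b, 0x6b, 0x6f, 0x4d]
t2 = [0x4b, 0x6b, 0x6f, 0x4d, 0x16, 0xc2, 0x51, 0x9d]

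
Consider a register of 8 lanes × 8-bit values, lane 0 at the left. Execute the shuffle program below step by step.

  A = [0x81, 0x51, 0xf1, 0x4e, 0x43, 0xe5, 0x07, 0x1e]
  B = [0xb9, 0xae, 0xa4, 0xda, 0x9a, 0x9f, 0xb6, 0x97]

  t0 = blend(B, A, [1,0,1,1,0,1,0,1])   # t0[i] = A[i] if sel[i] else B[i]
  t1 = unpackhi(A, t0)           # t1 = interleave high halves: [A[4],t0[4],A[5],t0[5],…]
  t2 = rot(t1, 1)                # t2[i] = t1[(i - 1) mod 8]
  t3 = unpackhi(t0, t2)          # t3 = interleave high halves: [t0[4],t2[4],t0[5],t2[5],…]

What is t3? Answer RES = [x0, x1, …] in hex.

→ t0 |81|ae|f1|4e|9a|e5|b6|1e|
→ t1 |43|9a|e5|e5|07|b6|1e|1e|
→ t2 |1e|43|9a|e5|e5|07|b6|1e|
→ t3 |9a|e5|e5|07|b6|b6|1e|1e|

RES = [ 0x9a  0xe5  0xe5  0x07  0xb6  0xb6  0x1e  0x1e ]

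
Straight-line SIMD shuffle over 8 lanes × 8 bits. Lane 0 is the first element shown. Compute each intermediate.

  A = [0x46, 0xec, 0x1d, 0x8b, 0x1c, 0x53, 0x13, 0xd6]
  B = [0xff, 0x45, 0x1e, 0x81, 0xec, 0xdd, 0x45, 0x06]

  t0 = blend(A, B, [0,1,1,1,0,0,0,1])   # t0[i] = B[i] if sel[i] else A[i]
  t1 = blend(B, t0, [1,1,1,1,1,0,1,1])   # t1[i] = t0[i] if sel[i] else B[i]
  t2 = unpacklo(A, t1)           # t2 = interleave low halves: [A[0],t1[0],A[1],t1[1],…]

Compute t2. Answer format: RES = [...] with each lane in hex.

RES = [0x46, 0x46, 0xec, 0x45, 0x1d, 0x1e, 0x8b, 0x81]

t0 = [0x46, 0x45, 0x1e, 0x81, 0x1c, 0x53, 0x13, 0x06]
t1 = [0x46, 0x45, 0x1e, 0x81, 0x1c, 0xdd, 0x13, 0x06]
t2 = [0x46, 0x46, 0xec, 0x45, 0x1d, 0x1e, 0x8b, 0x81]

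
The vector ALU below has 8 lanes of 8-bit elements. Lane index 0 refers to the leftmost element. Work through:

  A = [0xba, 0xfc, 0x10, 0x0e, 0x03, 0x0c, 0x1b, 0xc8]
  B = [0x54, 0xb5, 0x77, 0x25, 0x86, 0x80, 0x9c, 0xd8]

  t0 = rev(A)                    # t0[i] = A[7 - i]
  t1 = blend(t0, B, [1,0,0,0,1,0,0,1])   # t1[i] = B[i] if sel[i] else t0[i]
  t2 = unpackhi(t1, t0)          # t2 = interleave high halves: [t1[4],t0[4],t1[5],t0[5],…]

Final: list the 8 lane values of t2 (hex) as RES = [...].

  t0: c8 1b 0c 03 0e 10 fc ba
  t1: 54 1b 0c 03 86 10 fc d8
  t2: 86 0e 10 10 fc fc d8 ba

RES = [0x86, 0x0e, 0x10, 0x10, 0xfc, 0xfc, 0xd8, 0xba]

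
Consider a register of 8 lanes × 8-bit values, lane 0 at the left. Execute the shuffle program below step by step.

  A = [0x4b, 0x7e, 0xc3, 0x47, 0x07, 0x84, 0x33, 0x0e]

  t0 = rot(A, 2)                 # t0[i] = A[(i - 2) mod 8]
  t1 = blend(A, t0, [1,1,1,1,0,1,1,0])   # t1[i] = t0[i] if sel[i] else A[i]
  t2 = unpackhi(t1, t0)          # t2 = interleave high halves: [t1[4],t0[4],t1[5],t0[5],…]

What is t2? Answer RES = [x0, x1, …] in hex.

→ t0 |33|0e|4b|7e|c3|47|07|84|
→ t1 |33|0e|4b|7e|07|47|07|0e|
→ t2 |07|c3|47|47|07|07|0e|84|

RES = [ 0x07  0xc3  0x47  0x47  0x07  0x07  0x0e  0x84 ]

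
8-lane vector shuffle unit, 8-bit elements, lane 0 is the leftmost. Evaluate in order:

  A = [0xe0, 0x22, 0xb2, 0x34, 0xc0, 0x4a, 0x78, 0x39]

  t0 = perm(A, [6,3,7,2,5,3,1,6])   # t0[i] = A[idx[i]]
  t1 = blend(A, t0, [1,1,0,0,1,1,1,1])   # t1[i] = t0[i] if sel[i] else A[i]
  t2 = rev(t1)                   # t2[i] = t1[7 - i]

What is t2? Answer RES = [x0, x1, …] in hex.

RES = [0x78, 0x22, 0x34, 0x4a, 0x34, 0xb2, 0x34, 0x78]

t0 = [0x78, 0x34, 0x39, 0xb2, 0x4a, 0x34, 0x22, 0x78]
t1 = [0x78, 0x34, 0xb2, 0x34, 0x4a, 0x34, 0x22, 0x78]
t2 = [0x78, 0x22, 0x34, 0x4a, 0x34, 0xb2, 0x34, 0x78]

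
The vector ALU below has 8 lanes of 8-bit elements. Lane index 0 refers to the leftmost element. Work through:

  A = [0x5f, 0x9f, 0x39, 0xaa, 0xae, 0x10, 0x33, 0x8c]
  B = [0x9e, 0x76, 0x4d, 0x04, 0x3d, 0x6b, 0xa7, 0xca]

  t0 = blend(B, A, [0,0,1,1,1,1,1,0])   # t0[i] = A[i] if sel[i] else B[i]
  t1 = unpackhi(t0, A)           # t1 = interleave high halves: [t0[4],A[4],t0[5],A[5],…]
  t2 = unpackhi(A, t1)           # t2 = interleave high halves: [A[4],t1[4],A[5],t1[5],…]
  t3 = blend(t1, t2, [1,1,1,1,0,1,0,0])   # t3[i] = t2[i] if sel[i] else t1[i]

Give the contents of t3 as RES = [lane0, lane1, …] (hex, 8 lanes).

RES = [ 0xae  0x33  0x10  0x33  0x33  0xca  0xca  0x8c ]

t0 = [0x9e, 0x76, 0x39, 0xaa, 0xae, 0x10, 0x33, 0xca]
t1 = [0xae, 0xae, 0x10, 0x10, 0x33, 0x33, 0xca, 0x8c]
t2 = [0xae, 0x33, 0x10, 0x33, 0x33, 0xca, 0x8c, 0x8c]
t3 = [0xae, 0x33, 0x10, 0x33, 0x33, 0xca, 0xca, 0x8c]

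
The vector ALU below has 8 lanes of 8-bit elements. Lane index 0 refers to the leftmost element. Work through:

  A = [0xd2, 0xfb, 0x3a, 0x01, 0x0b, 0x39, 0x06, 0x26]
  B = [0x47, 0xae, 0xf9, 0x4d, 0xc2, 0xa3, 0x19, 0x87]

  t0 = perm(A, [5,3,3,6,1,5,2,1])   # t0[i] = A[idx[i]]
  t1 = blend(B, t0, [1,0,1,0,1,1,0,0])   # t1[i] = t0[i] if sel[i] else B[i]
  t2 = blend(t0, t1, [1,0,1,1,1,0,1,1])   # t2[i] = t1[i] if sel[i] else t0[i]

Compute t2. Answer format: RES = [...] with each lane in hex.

RES = [0x39, 0x01, 0x01, 0x4d, 0xfb, 0x39, 0x19, 0x87]

→ t0 |39|01|01|06|fb|39|3a|fb|
→ t1 |39|ae|01|4d|fb|39|19|87|
→ t2 |39|01|01|4d|fb|39|19|87|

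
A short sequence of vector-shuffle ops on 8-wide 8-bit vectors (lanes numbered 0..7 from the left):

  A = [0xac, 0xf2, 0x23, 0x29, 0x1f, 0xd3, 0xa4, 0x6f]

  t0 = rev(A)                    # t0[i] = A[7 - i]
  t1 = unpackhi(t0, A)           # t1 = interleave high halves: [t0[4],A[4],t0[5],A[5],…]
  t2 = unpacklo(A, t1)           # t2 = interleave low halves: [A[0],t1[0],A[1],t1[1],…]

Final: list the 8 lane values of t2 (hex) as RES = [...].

RES = [ 0xac  0x29  0xf2  0x1f  0x23  0x23  0x29  0xd3 ]

t0 = [0x6f, 0xa4, 0xd3, 0x1f, 0x29, 0x23, 0xf2, 0xac]
t1 = [0x29, 0x1f, 0x23, 0xd3, 0xf2, 0xa4, 0xac, 0x6f]
t2 = [0xac, 0x29, 0xf2, 0x1f, 0x23, 0x23, 0x29, 0xd3]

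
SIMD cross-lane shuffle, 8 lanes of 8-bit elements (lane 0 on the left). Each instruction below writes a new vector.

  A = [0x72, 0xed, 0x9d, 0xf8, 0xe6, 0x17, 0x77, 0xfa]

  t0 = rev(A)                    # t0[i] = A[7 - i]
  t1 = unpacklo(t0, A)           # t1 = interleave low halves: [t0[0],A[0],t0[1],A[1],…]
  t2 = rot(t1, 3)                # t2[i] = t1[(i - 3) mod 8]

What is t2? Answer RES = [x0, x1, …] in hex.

t0 = [0xfa, 0x77, 0x17, 0xe6, 0xf8, 0x9d, 0xed, 0x72]
t1 = [0xfa, 0x72, 0x77, 0xed, 0x17, 0x9d, 0xe6, 0xf8]
t2 = [0x9d, 0xe6, 0xf8, 0xfa, 0x72, 0x77, 0xed, 0x17]

RES = [0x9d, 0xe6, 0xf8, 0xfa, 0x72, 0x77, 0xed, 0x17]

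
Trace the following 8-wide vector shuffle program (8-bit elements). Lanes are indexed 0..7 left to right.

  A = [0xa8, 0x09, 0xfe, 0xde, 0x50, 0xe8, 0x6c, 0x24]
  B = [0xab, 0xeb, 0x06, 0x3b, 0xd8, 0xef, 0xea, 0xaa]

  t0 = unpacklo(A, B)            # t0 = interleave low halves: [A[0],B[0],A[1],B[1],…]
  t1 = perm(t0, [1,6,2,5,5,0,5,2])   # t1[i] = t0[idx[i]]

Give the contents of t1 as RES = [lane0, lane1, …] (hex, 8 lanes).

  t0: a8 ab 09 eb fe 06 de 3b
  t1: ab de 09 06 06 a8 06 09

RES = [0xab, 0xde, 0x09, 0x06, 0x06, 0xa8, 0x06, 0x09]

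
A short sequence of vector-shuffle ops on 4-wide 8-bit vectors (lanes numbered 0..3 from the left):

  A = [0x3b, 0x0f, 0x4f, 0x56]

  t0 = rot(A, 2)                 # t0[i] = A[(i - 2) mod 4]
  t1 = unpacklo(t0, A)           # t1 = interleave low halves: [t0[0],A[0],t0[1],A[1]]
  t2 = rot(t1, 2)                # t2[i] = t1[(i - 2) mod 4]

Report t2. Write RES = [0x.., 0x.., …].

t0 = [0x4f, 0x56, 0x3b, 0x0f]
t1 = [0x4f, 0x3b, 0x56, 0x0f]
t2 = [0x56, 0x0f, 0x4f, 0x3b]

RES = [ 0x56  0x0f  0x4f  0x3b ]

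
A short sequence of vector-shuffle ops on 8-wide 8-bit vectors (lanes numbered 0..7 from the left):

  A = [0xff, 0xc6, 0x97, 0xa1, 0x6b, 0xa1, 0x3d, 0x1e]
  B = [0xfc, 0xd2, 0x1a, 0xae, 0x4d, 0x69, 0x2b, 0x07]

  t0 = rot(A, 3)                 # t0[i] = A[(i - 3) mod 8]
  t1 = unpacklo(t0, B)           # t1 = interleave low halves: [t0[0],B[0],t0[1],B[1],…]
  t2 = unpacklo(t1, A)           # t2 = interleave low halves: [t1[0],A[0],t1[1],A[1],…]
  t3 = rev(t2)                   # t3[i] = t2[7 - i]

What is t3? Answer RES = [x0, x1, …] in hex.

RES = [ 0xa1  0xd2  0x97  0x3d  0xc6  0xfc  0xff  0xa1 ]

  t0: a1 3d 1e ff c6 97 a1 6b
  t1: a1 fc 3d d2 1e 1a ff ae
  t2: a1 ff fc c6 3d 97 d2 a1
  t3: a1 d2 97 3d c6 fc ff a1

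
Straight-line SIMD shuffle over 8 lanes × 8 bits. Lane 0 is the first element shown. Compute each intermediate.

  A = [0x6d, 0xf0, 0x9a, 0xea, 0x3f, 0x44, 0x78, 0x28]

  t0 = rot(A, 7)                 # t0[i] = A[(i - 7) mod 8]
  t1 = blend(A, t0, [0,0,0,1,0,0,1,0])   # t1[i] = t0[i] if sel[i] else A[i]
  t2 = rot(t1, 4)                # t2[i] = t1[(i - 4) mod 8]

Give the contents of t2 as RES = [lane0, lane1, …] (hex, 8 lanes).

t0 = [0xf0, 0x9a, 0xea, 0x3f, 0x44, 0x78, 0x28, 0x6d]
t1 = [0x6d, 0xf0, 0x9a, 0x3f, 0x3f, 0x44, 0x28, 0x28]
t2 = [0x3f, 0x44, 0x28, 0x28, 0x6d, 0xf0, 0x9a, 0x3f]

RES = [ 0x3f  0x44  0x28  0x28  0x6d  0xf0  0x9a  0x3f ]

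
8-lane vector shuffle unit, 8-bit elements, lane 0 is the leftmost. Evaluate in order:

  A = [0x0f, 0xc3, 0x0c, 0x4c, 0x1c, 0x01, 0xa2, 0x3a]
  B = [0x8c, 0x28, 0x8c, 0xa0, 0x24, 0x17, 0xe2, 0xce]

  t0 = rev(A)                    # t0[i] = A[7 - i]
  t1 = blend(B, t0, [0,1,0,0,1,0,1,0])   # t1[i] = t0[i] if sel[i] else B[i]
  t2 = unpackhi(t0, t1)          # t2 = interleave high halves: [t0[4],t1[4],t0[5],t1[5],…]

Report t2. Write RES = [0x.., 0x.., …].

t0 = [0x3a, 0xa2, 0x01, 0x1c, 0x4c, 0x0c, 0xc3, 0x0f]
t1 = [0x8c, 0xa2, 0x8c, 0xa0, 0x4c, 0x17, 0xc3, 0xce]
t2 = [0x4c, 0x4c, 0x0c, 0x17, 0xc3, 0xc3, 0x0f, 0xce]

RES = [ 0x4c  0x4c  0x0c  0x17  0xc3  0xc3  0x0f  0xce ]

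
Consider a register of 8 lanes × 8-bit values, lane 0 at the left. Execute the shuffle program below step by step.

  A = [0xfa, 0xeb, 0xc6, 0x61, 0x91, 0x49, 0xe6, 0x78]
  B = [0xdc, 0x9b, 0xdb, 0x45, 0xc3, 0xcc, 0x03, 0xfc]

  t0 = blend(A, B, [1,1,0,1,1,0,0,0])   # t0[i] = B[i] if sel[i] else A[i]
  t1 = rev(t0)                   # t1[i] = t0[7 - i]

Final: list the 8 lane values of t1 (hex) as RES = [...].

RES = [ 0x78  0xe6  0x49  0xc3  0x45  0xc6  0x9b  0xdc ]

  t0: dc 9b c6 45 c3 49 e6 78
  t1: 78 e6 49 c3 45 c6 9b dc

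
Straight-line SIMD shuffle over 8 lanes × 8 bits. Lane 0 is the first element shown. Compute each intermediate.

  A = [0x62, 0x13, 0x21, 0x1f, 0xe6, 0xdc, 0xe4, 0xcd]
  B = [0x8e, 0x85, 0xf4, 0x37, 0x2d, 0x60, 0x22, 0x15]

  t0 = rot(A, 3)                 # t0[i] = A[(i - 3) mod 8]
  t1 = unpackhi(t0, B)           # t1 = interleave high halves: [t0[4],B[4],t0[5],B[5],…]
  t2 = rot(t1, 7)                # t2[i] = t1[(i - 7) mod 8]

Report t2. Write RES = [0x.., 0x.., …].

RES = [ 0x2d  0x21  0x60  0x1f  0x22  0xe6  0x15  0x13 ]

→ t0 |dc|e4|cd|62|13|21|1f|e6|
→ t1 |13|2d|21|60|1f|22|e6|15|
→ t2 |2d|21|60|1f|22|e6|15|13|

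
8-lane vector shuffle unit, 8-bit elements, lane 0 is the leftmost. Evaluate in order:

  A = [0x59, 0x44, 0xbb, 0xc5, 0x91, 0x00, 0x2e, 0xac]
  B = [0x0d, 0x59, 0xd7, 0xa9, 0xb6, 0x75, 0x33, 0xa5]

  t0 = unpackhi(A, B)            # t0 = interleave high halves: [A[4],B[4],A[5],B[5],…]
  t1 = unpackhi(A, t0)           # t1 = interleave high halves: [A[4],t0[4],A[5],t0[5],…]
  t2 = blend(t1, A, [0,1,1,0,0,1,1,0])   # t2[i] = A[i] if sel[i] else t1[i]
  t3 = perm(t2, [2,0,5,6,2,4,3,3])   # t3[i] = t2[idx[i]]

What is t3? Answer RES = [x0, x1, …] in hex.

→ t0 |91|b6|00|75|2e|33|ac|a5|
→ t1 |91|2e|00|33|2e|ac|ac|a5|
→ t2 |91|44|bb|33|2e|00|2e|a5|
→ t3 |bb|91|00|2e|bb|2e|33|33|

RES = [0xbb, 0x91, 0x00, 0x2e, 0xbb, 0x2e, 0x33, 0x33]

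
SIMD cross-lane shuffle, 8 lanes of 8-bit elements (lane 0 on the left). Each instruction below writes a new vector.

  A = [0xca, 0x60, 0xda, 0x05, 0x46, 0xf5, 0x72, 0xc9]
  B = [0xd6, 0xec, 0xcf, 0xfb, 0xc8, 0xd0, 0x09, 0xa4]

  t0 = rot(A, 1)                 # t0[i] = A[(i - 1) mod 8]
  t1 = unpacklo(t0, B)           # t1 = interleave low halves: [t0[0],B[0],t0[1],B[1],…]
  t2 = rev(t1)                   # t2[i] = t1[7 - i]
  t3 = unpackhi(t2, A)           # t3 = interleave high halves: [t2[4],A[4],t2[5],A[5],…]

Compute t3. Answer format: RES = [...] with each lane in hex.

RES = [0xec, 0x46, 0xca, 0xf5, 0xd6, 0x72, 0xc9, 0xc9]

  t0: c9 ca 60 da 05 46 f5 72
  t1: c9 d6 ca ec 60 cf da fb
  t2: fb da cf 60 ec ca d6 c9
  t3: ec 46 ca f5 d6 72 c9 c9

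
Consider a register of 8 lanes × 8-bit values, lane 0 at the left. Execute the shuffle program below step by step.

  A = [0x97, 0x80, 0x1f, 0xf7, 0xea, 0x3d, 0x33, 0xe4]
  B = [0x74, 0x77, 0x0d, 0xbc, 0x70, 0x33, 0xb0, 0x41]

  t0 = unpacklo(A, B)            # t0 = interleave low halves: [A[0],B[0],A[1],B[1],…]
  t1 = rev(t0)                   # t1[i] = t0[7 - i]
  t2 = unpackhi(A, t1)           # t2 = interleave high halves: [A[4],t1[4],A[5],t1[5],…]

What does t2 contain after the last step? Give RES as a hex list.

RES = [ 0xea  0x77  0x3d  0x80  0x33  0x74  0xe4  0x97 ]

  t0: 97 74 80 77 1f 0d f7 bc
  t1: bc f7 0d 1f 77 80 74 97
  t2: ea 77 3d 80 33 74 e4 97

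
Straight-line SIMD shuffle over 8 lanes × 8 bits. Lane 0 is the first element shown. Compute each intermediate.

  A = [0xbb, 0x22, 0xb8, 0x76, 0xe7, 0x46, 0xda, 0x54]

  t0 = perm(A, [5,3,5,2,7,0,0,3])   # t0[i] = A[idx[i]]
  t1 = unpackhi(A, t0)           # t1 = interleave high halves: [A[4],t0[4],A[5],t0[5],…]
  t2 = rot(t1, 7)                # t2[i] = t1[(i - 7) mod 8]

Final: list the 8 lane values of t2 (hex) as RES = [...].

t0 = [0x46, 0x76, 0x46, 0xb8, 0x54, 0xbb, 0xbb, 0x76]
t1 = [0xe7, 0x54, 0x46, 0xbb, 0xda, 0xbb, 0x54, 0x76]
t2 = [0x54, 0x46, 0xbb, 0xda, 0xbb, 0x54, 0x76, 0xe7]

RES = [ 0x54  0x46  0xbb  0xda  0xbb  0x54  0x76  0xe7 ]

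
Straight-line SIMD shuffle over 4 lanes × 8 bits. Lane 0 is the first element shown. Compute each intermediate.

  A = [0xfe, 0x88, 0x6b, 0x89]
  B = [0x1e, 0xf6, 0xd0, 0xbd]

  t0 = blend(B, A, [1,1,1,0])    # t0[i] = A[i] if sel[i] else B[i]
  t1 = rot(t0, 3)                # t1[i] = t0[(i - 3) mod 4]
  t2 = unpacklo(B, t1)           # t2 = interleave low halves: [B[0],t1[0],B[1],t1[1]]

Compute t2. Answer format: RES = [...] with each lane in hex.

RES = [ 0x1e  0x88  0xf6  0x6b ]

  t0: fe 88 6b bd
  t1: 88 6b bd fe
  t2: 1e 88 f6 6b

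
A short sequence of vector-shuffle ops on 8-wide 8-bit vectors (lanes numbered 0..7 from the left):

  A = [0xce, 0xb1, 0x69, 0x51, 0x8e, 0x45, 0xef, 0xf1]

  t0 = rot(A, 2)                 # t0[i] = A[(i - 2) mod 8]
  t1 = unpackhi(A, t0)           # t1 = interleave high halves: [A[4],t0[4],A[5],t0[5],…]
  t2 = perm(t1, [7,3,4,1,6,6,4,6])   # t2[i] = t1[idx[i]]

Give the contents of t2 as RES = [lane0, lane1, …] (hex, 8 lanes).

RES = [0x45, 0x51, 0xef, 0x69, 0xf1, 0xf1, 0xef, 0xf1]

→ t0 |ef|f1|ce|b1|69|51|8e|45|
→ t1 |8e|69|45|51|ef|8e|f1|45|
→ t2 |45|51|ef|69|f1|f1|ef|f1|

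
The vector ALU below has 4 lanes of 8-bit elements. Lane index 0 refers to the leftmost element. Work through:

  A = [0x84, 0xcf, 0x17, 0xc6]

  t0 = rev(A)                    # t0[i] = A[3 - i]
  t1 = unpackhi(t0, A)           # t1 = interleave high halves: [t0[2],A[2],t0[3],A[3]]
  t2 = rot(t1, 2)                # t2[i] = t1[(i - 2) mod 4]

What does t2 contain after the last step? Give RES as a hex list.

  t0: c6 17 cf 84
  t1: cf 17 84 c6
  t2: 84 c6 cf 17

RES = [0x84, 0xc6, 0xcf, 0x17]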